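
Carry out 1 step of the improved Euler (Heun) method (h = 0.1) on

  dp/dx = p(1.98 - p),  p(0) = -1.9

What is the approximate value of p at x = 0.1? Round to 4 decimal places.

Heun: k1 = f(x_n, p_n); k2 = f(x_n + h, p_n + h·k1); p_{n+1} = p_n + (h/2)·(k1 + k2).
x=0.000000, p=-1.900000:
  k1 = f(0.000000, -1.900000) = -7.372000
  k2 = f(0.100000, -2.637200) = -12.176480
  p ← -1.900000 + (0.1/2)·(-7.372000 + (-12.176480)) = -2.877424
p(0.1) ≈ -2.8774

-2.8774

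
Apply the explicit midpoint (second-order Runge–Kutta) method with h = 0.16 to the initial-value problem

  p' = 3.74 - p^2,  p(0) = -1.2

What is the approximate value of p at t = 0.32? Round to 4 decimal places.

-0.2107

Midpoint: k1 = f(t_n, p_n); k2 = f(t_n + h/2, p_n + (h/2)·k1); p_{n+1} = p_n + h·k2.
t=0.000000, p=-1.200000:
  k1 = f(0.000000, -1.200000) = 2.300000
  k2 = f(0.080000, -1.016000) = 2.707744
  p ← -1.200000 + 0.16·2.707744 = -0.766761
t=0.160000, p=-0.766761:
  k1 = f(0.160000, -0.766761) = 3.152078
  k2 = f(0.240000, -0.514595) = 3.475192
  p ← -0.766761 + 0.16·3.475192 = -0.210730
p(0.32) ≈ -0.2107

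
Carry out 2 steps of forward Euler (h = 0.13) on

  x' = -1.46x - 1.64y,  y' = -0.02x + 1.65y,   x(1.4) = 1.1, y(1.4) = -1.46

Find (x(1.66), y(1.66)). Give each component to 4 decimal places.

Euler on (x,y): x_{n+1} = x_n + h·x', y_{n+1} = y_n + h·y'.
1.400000: (1.100000, -1.460000); f=(0.788400, -2.431000) → (1.202492, -1.776030)
1.530000: (1.202492, -1.776030); f=(1.157051, -2.954499) → (1.352909, -2.160115)
(x(1.66), y(1.66)) ≈ (1.3529, -2.1601)

1.3529, -2.1601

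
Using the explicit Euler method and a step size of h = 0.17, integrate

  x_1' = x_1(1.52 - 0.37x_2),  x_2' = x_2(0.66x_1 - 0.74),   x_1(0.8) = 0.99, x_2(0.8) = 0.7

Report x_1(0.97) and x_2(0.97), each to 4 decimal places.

1.2022, 0.6897

Euler on (x_1,x_2): x_1_{n+1} = x_1_n + h·x_1', x_2_{n+1} = x_2_n + h·x_2'.
0.800000: (0.990000, 0.700000); f=(1.248390, -0.060620) → (1.202226, 0.689695)
(x_1(0.97), x_2(0.97)) ≈ (1.2022, 0.6897)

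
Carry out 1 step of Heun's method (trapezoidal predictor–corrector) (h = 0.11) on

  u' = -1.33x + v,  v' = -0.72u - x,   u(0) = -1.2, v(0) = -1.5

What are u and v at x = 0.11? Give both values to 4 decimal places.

Heun on (u,v): k1 = f(x_n, state_n); k2 = f(x_n + h, state_n + h·k1); state_{n+1} = state_n + (h/2)·(k1 + k2).
0.000000: (-1.200000, -1.500000)
  k1 = (-1.500000, 0.864000)
  predictor → (-1.365000, -1.404960)
  k2 = (-1.551260, 0.872800)
  → (-1.367819, -1.404476)
(u(0.11), v(0.11)) ≈ (-1.3678, -1.4045)

-1.3678, -1.4045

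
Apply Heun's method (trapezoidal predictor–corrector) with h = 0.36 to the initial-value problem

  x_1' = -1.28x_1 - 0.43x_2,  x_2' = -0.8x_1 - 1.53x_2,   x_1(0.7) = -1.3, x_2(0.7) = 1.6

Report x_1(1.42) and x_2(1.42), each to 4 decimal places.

-0.7517, 0.8776

Heun on (x_1,x_2): k1 = f(t_n, state_n); k2 = f(t_n + h, state_n + h·k1); state_{n+1} = state_n + (h/2)·(k1 + k2).
0.700000: (-1.300000, 1.600000)
  k1 = (0.976000, -1.408000)
  predictor → (-0.948640, 1.093120)
  k2 = (0.744218, -0.913562)
  → (-0.990361, 1.182119)
1.060000: (-0.990361, 1.182119)
  k1 = (0.759351, -1.016353)
  predictor → (-0.716995, 0.816232)
  k2 = (0.566773, -0.675239)
  → (-0.751658, 0.877632)
(x_1(1.42), x_2(1.42)) ≈ (-0.7517, 0.8776)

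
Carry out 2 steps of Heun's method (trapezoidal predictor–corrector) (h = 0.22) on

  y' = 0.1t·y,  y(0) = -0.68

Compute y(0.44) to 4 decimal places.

-0.6866

Heun: k1 = f(t_n, y_n); k2 = f(t_n + h, y_n + h·k1); y_{n+1} = y_n + (h/2)·(k1 + k2).
t=0.000000, y=-0.680000:
  k1 = f(0.000000, -0.680000) = 0.000000
  k2 = f(0.220000, -0.680000) = -0.014960
  y ← -0.680000 + (0.22/2)·(0.000000 + (-0.014960)) = -0.681646
t=0.220000, y=-0.681646:
  k1 = f(0.220000, -0.681646) = -0.014996
  k2 = f(0.440000, -0.684945) = -0.030138
  y ← -0.681646 + (0.22/2)·(-0.014996 + (-0.030138)) = -0.686610
y(0.44) ≈ -0.6866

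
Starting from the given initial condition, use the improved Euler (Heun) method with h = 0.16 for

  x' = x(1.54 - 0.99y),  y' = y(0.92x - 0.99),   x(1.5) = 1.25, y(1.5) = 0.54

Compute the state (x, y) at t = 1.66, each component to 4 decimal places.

1.4657, 0.5622

Heun on (x,y): k1 = f(t_n, state_n); k2 = f(t_n + h, state_n + h·k1); state_{n+1} = state_n + (h/2)·(k1 + k2).
1.500000: (1.250000, 0.540000)
  k1 = (1.256750, 0.086400)
  predictor → (1.451080, 0.553824)
  k2 = (1.439057, 0.191066)
  → (1.465665, 0.562197)
(x(1.66), y(1.66)) ≈ (1.4657, 0.5622)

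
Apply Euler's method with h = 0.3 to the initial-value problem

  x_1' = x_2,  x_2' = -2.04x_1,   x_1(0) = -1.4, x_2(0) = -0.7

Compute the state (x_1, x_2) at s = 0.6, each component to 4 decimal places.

Euler on (x_1,x_2): x_1_{n+1} = x_1_n + h·x_1', x_2_{n+1} = x_2_n + h·x_2'.
0.000000: (-1.400000, -0.700000); f=(-0.700000, 2.856000) → (-1.610000, 0.156800)
0.300000: (-1.610000, 0.156800); f=(0.156800, 3.284400) → (-1.562960, 1.142120)
(x_1(0.6), x_2(0.6)) ≈ (-1.5630, 1.1421)

-1.5630, 1.1421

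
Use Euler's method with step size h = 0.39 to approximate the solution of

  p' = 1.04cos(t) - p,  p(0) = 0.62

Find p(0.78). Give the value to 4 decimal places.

Euler: p_{n+1} = p_n + h·f(t_n, p_n).
t=0.000000, p=0.620000: f=0.420000 → p ← 0.620000 + 0.39·0.420000 = 0.783800
t=0.390000, p=0.783800: f=0.178105 → p ← 0.783800 + 0.39·0.178105 = 0.853261
p(0.78) ≈ 0.8533

0.8533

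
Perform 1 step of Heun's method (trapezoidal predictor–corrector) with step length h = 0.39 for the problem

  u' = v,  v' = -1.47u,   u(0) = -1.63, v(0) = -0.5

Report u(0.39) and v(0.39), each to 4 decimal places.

Heun on (u,v): k1 = f(t_n, state_n); k2 = f(t_n + h, state_n + h·k1); state_{n+1} = state_n + (h/2)·(k1 + k2).
0.000000: (-1.630000, -0.500000)
  k1 = (-0.500000, 2.396100)
  predictor → (-1.825000, 0.434479)
  k2 = (0.434479, 2.682750)
  → (-1.642777, 0.490376)
(u(0.39), v(0.39)) ≈ (-1.6428, 0.4904)

-1.6428, 0.4904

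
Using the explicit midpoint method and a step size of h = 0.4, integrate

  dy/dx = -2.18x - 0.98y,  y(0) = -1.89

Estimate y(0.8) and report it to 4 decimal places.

Midpoint: k1 = f(x_n, y_n); k2 = f(x_n + h/2, y_n + (h/2)·k1); y_{n+1} = y_n + h·k2.
x=0.000000, y=-1.890000:
  k1 = f(0.000000, -1.890000) = 1.852200
  k2 = f(0.200000, -1.519560) = 1.053169
  y ← -1.890000 + 0.4·1.053169 = -1.468732
x=0.400000, y=-1.468732:
  k1 = f(0.400000, -1.468732) = 0.567358
  k2 = f(0.600000, -1.355261) = 0.020156
  y ← -1.468732 + 0.4·0.020156 = -1.460670
y(0.8) ≈ -1.4607

-1.4607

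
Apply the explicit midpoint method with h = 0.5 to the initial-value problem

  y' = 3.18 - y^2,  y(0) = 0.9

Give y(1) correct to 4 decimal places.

Midpoint: k1 = f(t_n, y_n); k2 = f(t_n + h/2, y_n + (h/2)·k1); y_{n+1} = y_n + h·k2.
t=0.000000, y=0.900000:
  k1 = f(0.000000, 0.900000) = 2.370000
  k2 = f(0.250000, 1.492500) = 0.952444
  y ← 0.900000 + 0.5·0.952444 = 1.376222
t=0.500000, y=1.376222:
  k1 = f(0.500000, 1.376222) = 1.286013
  k2 = f(0.750000, 1.697725) = 0.297729
  y ← 1.376222 + 0.5·0.297729 = 1.525086
y(1) ≈ 1.5251

1.5251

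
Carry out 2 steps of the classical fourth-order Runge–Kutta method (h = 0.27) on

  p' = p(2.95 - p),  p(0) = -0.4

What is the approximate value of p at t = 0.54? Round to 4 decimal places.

-4.0336

RK4: k1 = f(t_n, p_n); k2 = f(t_n + h/2, p_n + (h/2)·k1); k3 = f(t_n + h/2, p_n + (h/2)·k2); k4 = f(t_n + h, p_n + h·k3); p_{n+1} = p_n + (h/6)·(k1 + 2k2 + 2k3 + k4).
t=0.000000, p=-0.400000:
  k1 = f(0.000000, -0.400000) = -1.340000
  k2 = f(0.135000, -0.580900) = -2.051100
  k3 = f(0.135000, -0.676898) = -2.455042
  k4 = f(0.270000, -1.062861) = -4.265115
  p ← -0.400000 + (0.27/6)·(k1 + 2k2 + 2k3 + k4) = -1.057783
t=0.270000, p=-1.057783:
  k1 = f(0.270000, -1.057783) = -4.239364
  k2 = f(0.405000, -1.630097) = -7.466003
  k3 = f(0.405000, -2.065693) = -10.360885
  k4 = f(0.540000, -3.855222) = -26.235640
  p ← -1.057783 + (0.27/6)·(k1 + 2k2 + 2k3 + k4) = -4.033578
p(0.54) ≈ -4.0336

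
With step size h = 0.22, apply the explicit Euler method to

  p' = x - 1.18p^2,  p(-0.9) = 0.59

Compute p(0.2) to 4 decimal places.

Euler: p_{n+1} = p_n + h·f(x_n, p_n).
x=-0.900000, p=0.590000: f=-1.310758 → p ← 0.590000 + 0.22·(-1.310758) = 0.301633
x=-0.680000, p=0.301633: f=-0.787359 → p ← 0.301633 + 0.22·(-0.787359) = 0.128414
x=-0.460000, p=0.128414: f=-0.479458 → p ← 0.128414 + 0.22·(-0.479458) = 0.022933
x=-0.240000, p=0.022933: f=-0.240621 → p ← 0.022933 + 0.22·(-0.240621) = -0.030003
x=-0.020000, p=-0.030003: f=-0.021062 → p ← -0.030003 + 0.22·(-0.021062) = -0.034637
p(0.2) ≈ -0.0346

-0.0346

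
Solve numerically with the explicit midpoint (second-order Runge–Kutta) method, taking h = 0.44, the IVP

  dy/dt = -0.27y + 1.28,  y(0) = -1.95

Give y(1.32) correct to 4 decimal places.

Midpoint: k1 = f(t_n, y_n); k2 = f(t_n + h/2, y_n + (h/2)·k1); y_{n+1} = y_n + h·k2.
t=0.000000, y=-1.950000:
  k1 = f(0.000000, -1.950000) = 1.806500
  k2 = f(0.220000, -1.552570) = 1.699194
  y ← -1.950000 + 0.44·1.699194 = -1.202355
t=0.440000, y=-1.202355:
  k1 = f(0.440000, -1.202355) = 1.604636
  k2 = f(0.660000, -0.849335) = 1.509320
  y ← -1.202355 + 0.44·1.509320 = -0.538254
t=0.880000, y=-0.538254:
  k1 = f(0.880000, -0.538254) = 1.425329
  k2 = f(1.100000, -0.224681) = 1.340664
  y ← -0.538254 + 0.44·1.340664 = 0.051638
y(1.32) ≈ 0.0516

0.0516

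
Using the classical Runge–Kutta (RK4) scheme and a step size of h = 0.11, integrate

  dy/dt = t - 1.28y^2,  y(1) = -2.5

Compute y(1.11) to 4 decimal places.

RK4: k1 = f(t_n, y_n); k2 = f(t_n + h/2, y_n + (h/2)·k1); k3 = f(t_n + h/2, y_n + (h/2)·k2); k4 = f(t_n + h, y_n + h·k3); y_{n+1} = y_n + (h/6)·(k1 + 2k2 + 2k3 + k4).
t=1.000000, y=-2.500000:
  k1 = f(1.000000, -2.500000) = -7.000000
  k2 = f(1.055000, -2.885000) = -9.598728
  k3 = f(1.055000, -3.027930) = -10.680501
  k4 = f(1.110000, -3.674855) = -16.175837
  y ← -2.500000 + (0.11/6)·(k1 + 2k2 + 2k3 + k4) = -3.668462
y(1.11) ≈ -3.6685

-3.6685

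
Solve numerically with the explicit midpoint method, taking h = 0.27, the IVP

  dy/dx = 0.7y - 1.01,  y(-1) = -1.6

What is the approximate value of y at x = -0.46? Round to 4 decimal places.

-2.9891

Midpoint: k1 = f(x_n, y_n); k2 = f(x_n + h/2, y_n + (h/2)·k1); y_{n+1} = y_n + h·k2.
x=-1.000000, y=-1.600000:
  k1 = f(-1.000000, -1.600000) = -2.130000
  k2 = f(-0.865000, -1.887550) = -2.331285
  y ← -1.600000 + 0.27·(-2.331285) = -2.229447
x=-0.730000, y=-2.229447:
  k1 = f(-0.730000, -2.229447) = -2.570613
  k2 = f(-0.595000, -2.576480) = -2.813536
  y ← -2.229447 + 0.27·(-2.813536) = -2.989102
y(-0.46) ≈ -2.9891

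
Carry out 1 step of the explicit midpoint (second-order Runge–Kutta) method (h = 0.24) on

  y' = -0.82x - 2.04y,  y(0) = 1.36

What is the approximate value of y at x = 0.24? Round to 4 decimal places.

Midpoint: k1 = f(x_n, y_n); k2 = f(x_n + h/2, y_n + (h/2)·k1); y_{n+1} = y_n + h·k2.
x=0.000000, y=1.360000:
  k1 = f(0.000000, 1.360000) = -2.774400
  k2 = f(0.120000, 1.027072) = -2.193627
  y ← 1.360000 + 0.24·(-2.193627) = 0.833530
y(0.24) ≈ 0.8335

0.8335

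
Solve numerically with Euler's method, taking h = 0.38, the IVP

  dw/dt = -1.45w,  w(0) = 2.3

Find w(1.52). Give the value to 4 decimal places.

Euler: w_{n+1} = w_n + h·f(t_n, w_n).
t=0.000000, w=2.300000: f=-3.335000 → w ← 2.300000 + 0.38·(-3.335000) = 1.032700
t=0.380000, w=1.032700: f=-1.497415 → w ← 1.032700 + 0.38·(-1.497415) = 0.463682
t=0.760000, w=0.463682: f=-0.672339 → w ← 0.463682 + 0.38·(-0.672339) = 0.208193
t=1.140000, w=0.208193: f=-0.301880 → w ← 0.208193 + 0.38·(-0.301880) = 0.093479
w(1.52) ≈ 0.0935

0.0935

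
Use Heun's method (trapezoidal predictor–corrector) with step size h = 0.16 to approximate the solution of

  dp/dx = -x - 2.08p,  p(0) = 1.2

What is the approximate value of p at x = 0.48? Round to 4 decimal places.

Heun: k1 = f(x_n, p_n); k2 = f(x_n + h, p_n + h·k1); p_{n+1} = p_n + (h/2)·(k1 + k2).
x=0.000000, p=1.200000:
  k1 = f(0.000000, 1.200000) = -2.496000
  k2 = f(0.160000, 0.800640) = -1.825331
  p ← 1.200000 + (0.16/2)·(-2.496000 + (-1.825331)) = 0.854294
x=0.160000, p=0.854294:
  k1 = f(0.160000, 0.854294) = -1.936930
  k2 = f(0.320000, 0.544385) = -1.452320
  p ← 0.854294 + (0.16/2)·(-1.936930 + (-1.452320)) = 0.583153
x=0.320000, p=0.583153:
  k1 = f(0.320000, 0.583153) = -1.532959
  k2 = f(0.480000, 0.337880) = -1.182790
  p ← 0.583153 + (0.16/2)·(-1.532959 + (-1.182790)) = 0.365893
p(0.48) ≈ 0.3659

0.3659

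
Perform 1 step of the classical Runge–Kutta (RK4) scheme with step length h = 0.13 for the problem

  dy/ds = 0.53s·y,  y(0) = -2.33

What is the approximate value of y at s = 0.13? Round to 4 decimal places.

-2.3405

RK4: k1 = f(s_n, y_n); k2 = f(s_n + h/2, y_n + (h/2)·k1); k3 = f(s_n + h/2, y_n + (h/2)·k2); k4 = f(s_n + h, y_n + h·k3); y_{n+1} = y_n + (h/6)·(k1 + 2k2 + 2k3 + k4).
s=0.000000, y=-2.330000:
  k1 = f(0.000000, -2.330000) = 0.000000
  k2 = f(0.065000, -2.330000) = -0.080269
  k3 = f(0.065000, -2.335217) = -0.080448
  k4 = f(0.130000, -2.340458) = -0.161258
  y ← -2.330000 + (0.13/6)·(k1 + 2k2 + 2k3 + k4) = -2.340458
y(0.13) ≈ -2.3405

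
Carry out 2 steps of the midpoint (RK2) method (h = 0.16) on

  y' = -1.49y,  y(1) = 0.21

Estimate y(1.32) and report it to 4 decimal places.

Midpoint: k1 = f(t_n, y_n); k2 = f(t_n + h/2, y_n + (h/2)·k1); y_{n+1} = y_n + h·k2.
t=1.000000, y=0.210000:
  k1 = f(1.000000, 0.210000) = -0.312900
  k2 = f(1.080000, 0.184968) = -0.275602
  y ← 0.210000 + 0.16·(-0.275602) = 0.165904
t=1.160000, y=0.165904:
  k1 = f(1.160000, 0.165904) = -0.247196
  k2 = f(1.240000, 0.146128) = -0.217731
  y ← 0.165904 + 0.16·(-0.217731) = 0.131067
y(1.32) ≈ 0.1311

0.1311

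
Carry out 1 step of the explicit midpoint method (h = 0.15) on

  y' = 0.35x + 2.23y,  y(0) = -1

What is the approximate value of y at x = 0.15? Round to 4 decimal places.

Midpoint: k1 = f(x_n, y_n); k2 = f(x_n + h/2, y_n + (h/2)·k1); y_{n+1} = y_n + h·k2.
x=0.000000, y=-1.000000:
  k1 = f(0.000000, -1.000000) = -2.230000
  k2 = f(0.075000, -1.167250) = -2.576717
  y ← -1.000000 + 0.15·(-2.576717) = -1.386508
y(0.15) ≈ -1.3865

-1.3865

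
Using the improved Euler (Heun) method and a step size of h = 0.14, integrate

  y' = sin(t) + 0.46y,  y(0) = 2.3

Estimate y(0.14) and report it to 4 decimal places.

2.4627

Heun: k1 = f(t_n, y_n); k2 = f(t_n + h, y_n + h·k1); y_{n+1} = y_n + (h/2)·(k1 + k2).
t=0.000000, y=2.300000:
  k1 = f(0.000000, 2.300000) = 1.058000
  k2 = f(0.140000, 2.448120) = 1.265678
  y ← 2.300000 + (0.14/2)·(1.058000 + 1.265678) = 2.462657
y(0.14) ≈ 2.4627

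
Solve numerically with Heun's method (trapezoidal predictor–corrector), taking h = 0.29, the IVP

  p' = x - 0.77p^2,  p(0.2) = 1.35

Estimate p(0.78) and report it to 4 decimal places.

Heun: k1 = f(x_n, p_n); k2 = f(x_n + h, p_n + h·k1); p_{n+1} = p_n + (h/2)·(k1 + k2).
x=0.200000, p=1.350000:
  k1 = f(0.200000, 1.350000) = -1.203325
  k2 = f(0.490000, 1.001036) = -0.281596
  p ← 1.350000 + (0.29/2)·(-1.203325 + (-0.281596)) = 1.134686
x=0.490000, p=1.134686:
  k1 = f(0.490000, 1.134686) = -0.501385
  k2 = f(0.780000, 0.989285) = 0.026413
  p ← 1.134686 + (0.29/2)·(-0.501385 + 0.026413) = 1.065816
p(0.78) ≈ 1.0658

1.0658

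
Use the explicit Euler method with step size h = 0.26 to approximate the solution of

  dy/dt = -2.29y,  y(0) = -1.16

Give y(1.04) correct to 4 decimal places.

-0.0311

Euler: y_{n+1} = y_n + h·f(t_n, y_n).
t=0.000000, y=-1.160000: f=2.656400 → y ← -1.160000 + 0.26·2.656400 = -0.469336
t=0.260000, y=-0.469336: f=1.074779 → y ← -0.469336 + 0.26·1.074779 = -0.189893
t=0.520000, y=-0.189893: f=0.434856 → y ← -0.189893 + 0.26·0.434856 = -0.076831
t=0.780000, y=-0.076831: f=0.175943 → y ← -0.076831 + 0.26·0.175943 = -0.031086
y(1.04) ≈ -0.0311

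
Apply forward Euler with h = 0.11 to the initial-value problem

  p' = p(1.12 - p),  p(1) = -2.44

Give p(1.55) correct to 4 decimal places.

Euler: p_{n+1} = p_n + h·f(s_n, p_n).
s=1.000000, p=-2.440000: f=-8.686400 → p ← -2.440000 + 0.11·(-8.686400) = -3.395504
s=1.110000, p=-3.395504: f=-15.332412 → p ← -3.395504 + 0.11·(-15.332412) = -5.082069
s=1.220000, p=-5.082069: f=-31.519346 → p ← -5.082069 + 0.11·(-31.519346) = -8.549197
s=1.330000, p=-8.549197: f=-82.663877 → p ← -8.549197 + 0.11·(-82.663877) = -17.642224
s=1.440000, p=-17.642224: f=-331.007352 → p ← -17.642224 + 0.11·(-331.007352) = -54.053033
p(1.55) ≈ -54.0530

-54.0530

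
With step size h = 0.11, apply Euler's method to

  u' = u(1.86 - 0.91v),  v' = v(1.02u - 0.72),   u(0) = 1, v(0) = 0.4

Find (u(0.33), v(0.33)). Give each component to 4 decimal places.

1.5729, 0.4661

Euler on (u,v): u_{n+1} = u_n + h·u', v_{n+1} = v_n + h·v'.
0.000000: (1.000000, 0.400000); f=(1.496000, 0.120000) → (1.164560, 0.413200)
0.110000: (1.164560, 0.413200); f=(1.728193, 0.193316) → (1.354661, 0.434465)
0.220000: (1.354661, 0.434465); f=(1.984087, 0.287509) → (1.572911, 0.466091)
(u(0.33), v(0.33)) ≈ (1.5729, 0.4661)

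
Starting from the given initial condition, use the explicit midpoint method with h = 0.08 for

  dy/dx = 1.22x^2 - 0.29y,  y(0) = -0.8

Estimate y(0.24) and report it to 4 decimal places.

-0.7408

Midpoint: k1 = f(x_n, y_n); k2 = f(x_n + h/2, y_n + (h/2)·k1); y_{n+1} = y_n + h·k2.
x=0.000000, y=-0.800000:
  k1 = f(0.000000, -0.800000) = 0.232000
  k2 = f(0.040000, -0.790720) = 0.231261
  y ← -0.800000 + 0.08·0.231261 = -0.781499
x=0.080000, y=-0.781499:
  k1 = f(0.080000, -0.781499) = 0.234443
  k2 = f(0.120000, -0.772121) = 0.241483
  y ← -0.781499 + 0.08·0.241483 = -0.762180
x=0.160000, y=-0.762180:
  k1 = f(0.160000, -0.762180) = 0.252264
  k2 = f(0.200000, -0.752090) = 0.266906
  y ← -0.762180 + 0.08·0.266906 = -0.740828
y(0.24) ≈ -0.7408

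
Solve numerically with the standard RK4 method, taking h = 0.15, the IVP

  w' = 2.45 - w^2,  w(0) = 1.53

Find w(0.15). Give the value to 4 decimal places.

1.5431

RK4: k1 = f(t_n, w_n); k2 = f(t_n + h/2, w_n + (h/2)·k1); k3 = f(t_n + h/2, w_n + (h/2)·k2); k4 = f(t_n + h, w_n + h·k3); w_{n+1} = w_n + (h/6)·(k1 + 2k2 + 2k3 + k4).
t=0.000000, w=1.530000:
  k1 = f(0.000000, 1.530000) = 0.109100
  k2 = f(0.075000, 1.538183) = 0.083995
  k3 = f(0.075000, 1.536300) = 0.089784
  k4 = f(0.150000, 1.543468) = 0.067708
  w ← 1.530000 + (0.15/6)·(k1 + 2k2 + 2k3 + k4) = 1.543109
w(0.15) ≈ 1.5431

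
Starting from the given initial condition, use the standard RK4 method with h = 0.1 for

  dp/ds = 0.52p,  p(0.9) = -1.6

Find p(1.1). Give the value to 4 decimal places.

-1.7754

RK4: k1 = f(s_n, p_n); k2 = f(s_n + h/2, p_n + (h/2)·k1); k3 = f(s_n + h/2, p_n + (h/2)·k2); k4 = f(s_n + h, p_n + h·k3); p_{n+1} = p_n + (h/6)·(k1 + 2k2 + 2k3 + k4).
s=0.900000, p=-1.600000:
  k1 = f(0.900000, -1.600000) = -0.832000
  k2 = f(0.950000, -1.641600) = -0.853632
  k3 = f(0.950000, -1.642682) = -0.854194
  k4 = f(1.000000, -1.685419) = -0.876418
  p ← -1.600000 + (0.1/6)·(k1 + 2k2 + 2k3 + k4) = -1.685401
s=1.000000, p=-1.685401:
  k1 = f(1.000000, -1.685401) = -0.876409
  k2 = f(1.050000, -1.729222) = -0.899195
  k3 = f(1.050000, -1.730361) = -0.899788
  k4 = f(1.100000, -1.775380) = -0.923198
  p ← -1.685401 + (0.1/6)·(k1 + 2k2 + 2k3 + k4) = -1.775361
p(1.1) ≈ -1.7754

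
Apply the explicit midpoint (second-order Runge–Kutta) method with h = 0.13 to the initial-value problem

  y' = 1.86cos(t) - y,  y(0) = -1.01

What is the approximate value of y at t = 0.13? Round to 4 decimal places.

Midpoint: k1 = f(t_n, y_n); k2 = f(t_n + h/2, y_n + (h/2)·k1); y_{n+1} = y_n + h·k2.
t=0.000000, y=-1.010000:
  k1 = f(0.000000, -1.010000) = 2.870000
  k2 = f(0.065000, -0.823450) = 2.679522
  y ← -1.010000 + 0.13·2.679522 = -0.661662
y(0.13) ≈ -0.6617

-0.6617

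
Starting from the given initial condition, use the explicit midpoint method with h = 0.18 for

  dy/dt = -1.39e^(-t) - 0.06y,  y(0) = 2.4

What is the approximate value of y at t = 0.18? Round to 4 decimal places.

2.1469

Midpoint: k1 = f(t_n, y_n); k2 = f(t_n + h/2, y_n + (h/2)·k1); y_{n+1} = y_n + h·k2.
t=0.000000, y=2.400000:
  k1 = f(0.000000, 2.400000) = -1.534000
  k2 = f(0.090000, 2.261940) = -1.406081
  y ← 2.400000 + 0.18·(-1.406081) = 2.146905
y(0.18) ≈ 2.1469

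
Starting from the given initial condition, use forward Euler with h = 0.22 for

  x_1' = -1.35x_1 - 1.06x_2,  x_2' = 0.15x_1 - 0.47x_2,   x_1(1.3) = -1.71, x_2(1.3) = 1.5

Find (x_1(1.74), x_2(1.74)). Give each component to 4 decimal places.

Euler on (x_1,x_2): x_1_{n+1} = x_1_n + h·x_1', x_2_{n+1} = x_2_n + h·x_2'.
1.300000: (-1.710000, 1.500000); f=(0.718500, -0.961500) → (-1.551930, 1.288470)
1.520000: (-1.551930, 1.288470); f=(0.729327, -0.838370) → (-1.391478, 1.104029)
(x_1(1.74), x_2(1.74)) ≈ (-1.3915, 1.1040)

-1.3915, 1.1040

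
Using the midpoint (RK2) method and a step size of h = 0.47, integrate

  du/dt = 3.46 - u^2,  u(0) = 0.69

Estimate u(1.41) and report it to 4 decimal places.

Midpoint: k1 = f(t_n, u_n); k2 = f(t_n + h/2, u_n + (h/2)·k1); u_{n+1} = u_n + h·k2.
t=0.000000, u=0.690000:
  k1 = f(0.000000, 0.690000) = 2.983900
  k2 = f(0.235000, 1.391217) = 1.524517
  u ← 0.690000 + 0.47·1.524517 = 1.406523
t=0.470000, u=1.406523:
  k1 = f(0.470000, 1.406523) = 1.481694
  k2 = f(0.705000, 1.754721) = 0.380955
  u ← 1.406523 + 0.47·0.380955 = 1.585572
t=0.940000, u=1.585572:
  k1 = f(0.940000, 1.585572) = 0.945963
  k2 = f(1.175000, 1.807873) = 0.191596
  u ← 1.585572 + 0.47·0.191596 = 1.675622
u(1.41) ≈ 1.6756

1.6756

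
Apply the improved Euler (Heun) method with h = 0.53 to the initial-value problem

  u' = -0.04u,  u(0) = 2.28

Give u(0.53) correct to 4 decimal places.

2.2322

Heun: k1 = f(x_n, u_n); k2 = f(x_n + h, u_n + h·k1); u_{n+1} = u_n + (h/2)·(k1 + k2).
x=0.000000, u=2.280000:
  k1 = f(0.000000, 2.280000) = -0.091200
  k2 = f(0.530000, 2.231664) = -0.089267
  u ← 2.280000 + (0.53/2)·(-0.091200 + (-0.089267)) = 2.232176
u(0.53) ≈ 2.2322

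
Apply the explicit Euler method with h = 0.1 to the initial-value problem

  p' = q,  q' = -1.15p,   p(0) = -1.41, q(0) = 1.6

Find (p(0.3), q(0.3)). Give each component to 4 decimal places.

Euler on (p,q): p_{n+1} = p_n + h·p', q_{n+1} = q_n + h·q'.
0.000000: (-1.410000, 1.600000); f=(1.600000, 1.621500) → (-1.250000, 1.762150)
0.100000: (-1.250000, 1.762150); f=(1.762150, 1.437500) → (-1.073785, 1.905900)
0.200000: (-1.073785, 1.905900); f=(1.905900, 1.234853) → (-0.883195, 2.029385)
(p(0.3), q(0.3)) ≈ (-0.8832, 2.0294)

-0.8832, 2.0294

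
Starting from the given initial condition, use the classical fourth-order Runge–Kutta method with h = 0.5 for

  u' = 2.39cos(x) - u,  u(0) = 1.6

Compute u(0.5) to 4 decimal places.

RK4: k1 = f(x_n, u_n); k2 = f(x_n + h/2, u_n + (h/2)·k1); k3 = f(x_n + h/2, u_n + (h/2)·k2); k4 = f(x_n + h, u_n + h·k3); u_{n+1} = u_n + (h/6)·(k1 + 2k2 + 2k3 + k4).
x=0.000000, u=1.600000:
  k1 = f(0.000000, 1.600000) = 0.790000
  k2 = f(0.250000, 1.797500) = 0.518201
  k3 = f(0.250000, 1.729550) = 0.586151
  k4 = f(0.500000, 1.893075) = 0.204347
  u ← 1.600000 + (0.5/6)·(k1 + 2k2 + 2k3 + k4) = 1.866921
u(0.5) ≈ 1.8669

1.8669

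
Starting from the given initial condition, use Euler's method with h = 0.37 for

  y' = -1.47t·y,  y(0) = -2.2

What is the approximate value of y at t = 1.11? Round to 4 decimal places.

Euler: y_{n+1} = y_n + h·f(t_n, y_n).
t=0.000000, y=-2.200000: f=0.000000 → y ← -2.200000 + 0.37·0.000000 = -2.200000
t=0.370000, y=-2.200000: f=1.196580 → y ← -2.200000 + 0.37·1.196580 = -1.757265
t=0.740000, y=-1.757265: f=1.911553 → y ← -1.757265 + 0.37·1.911553 = -1.049991
y(1.11) ≈ -1.0500

-1.0500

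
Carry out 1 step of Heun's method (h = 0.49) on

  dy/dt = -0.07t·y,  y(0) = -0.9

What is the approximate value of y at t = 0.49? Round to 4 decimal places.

Heun: k1 = f(t_n, y_n); k2 = f(t_n + h, y_n + h·k1); y_{n+1} = y_n + (h/2)·(k1 + k2).
t=0.000000, y=-0.900000:
  k1 = f(0.000000, -0.900000) = 0.000000
  k2 = f(0.490000, -0.900000) = 0.030870
  y ← -0.900000 + (0.49/2)·(0.000000 + 0.030870) = -0.892437
y(0.49) ≈ -0.8924

-0.8924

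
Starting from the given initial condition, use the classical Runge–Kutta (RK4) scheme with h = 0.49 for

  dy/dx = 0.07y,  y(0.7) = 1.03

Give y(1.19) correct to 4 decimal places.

RK4: k1 = f(x_n, y_n); k2 = f(x_n + h/2, y_n + (h/2)·k1); k3 = f(x_n + h/2, y_n + (h/2)·k2); k4 = f(x_n + h, y_n + h·k3); y_{n+1} = y_n + (h/6)·(k1 + 2k2 + 2k3 + k4).
x=0.700000, y=1.030000:
  k1 = f(0.700000, 1.030000) = 0.072100
  k2 = f(0.945000, 1.047664) = 0.073337
  k3 = f(0.945000, 1.047967) = 0.073358
  k4 = f(1.190000, 1.065945) = 0.074616
  y ← 1.030000 + (0.49/6)·(k1 + 2k2 + 2k3 + k4) = 1.065942
y(1.19) ≈ 1.0659

1.0659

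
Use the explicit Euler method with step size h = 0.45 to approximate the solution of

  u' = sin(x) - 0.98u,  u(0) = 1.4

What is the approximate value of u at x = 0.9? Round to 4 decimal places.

Euler: u_{n+1} = u_n + h·f(x_n, u_n).
x=0.000000, u=1.400000: f=-1.372000 → u ← 1.400000 + 0.45·(-1.372000) = 0.782600
x=0.450000, u=0.782600: f=-0.331982 → u ← 0.782600 + 0.45·(-0.331982) = 0.633208
u(0.9) ≈ 0.6332

0.6332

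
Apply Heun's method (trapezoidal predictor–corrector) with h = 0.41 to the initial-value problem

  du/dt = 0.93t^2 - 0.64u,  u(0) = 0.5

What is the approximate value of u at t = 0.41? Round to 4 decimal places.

0.4181

Heun: k1 = f(t_n, u_n); k2 = f(t_n + h, u_n + h·k1); u_{n+1} = u_n + (h/2)·(k1 + k2).
t=0.000000, u=0.500000:
  k1 = f(0.000000, 0.500000) = -0.320000
  k2 = f(0.410000, 0.368800) = -0.079699
  u ← 0.500000 + (0.41/2)·(-0.320000 + (-0.079699)) = 0.418062
u(0.41) ≈ 0.4181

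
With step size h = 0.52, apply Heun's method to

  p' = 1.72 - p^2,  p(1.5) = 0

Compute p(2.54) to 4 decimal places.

0.9944

Heun: k1 = f(t_n, p_n); k2 = f(t_n + h, p_n + h·k1); p_{n+1} = p_n + (h/2)·(k1 + k2).
t=1.500000, p=0.000000:
  k1 = f(1.500000, 0.000000) = 1.720000
  k2 = f(2.020000, 0.894400) = 0.920049
  p ← 0.000000 + (0.52/2)·(1.720000 + 0.920049) = 0.686413
t=2.020000, p=0.686413:
  k1 = f(2.020000, 0.686413) = 1.248838
  k2 = f(2.540000, 1.335808) = -0.064384
  p ← 0.686413 + (0.52/2)·(1.248838 + (-0.064384)) = 0.994371
p(2.54) ≈ 0.9944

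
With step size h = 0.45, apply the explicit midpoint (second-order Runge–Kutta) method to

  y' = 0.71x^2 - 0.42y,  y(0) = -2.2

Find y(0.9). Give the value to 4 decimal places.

Midpoint: k1 = f(x_n, y_n); k2 = f(x_n + h/2, y_n + (h/2)·k1); y_{n+1} = y_n + h·k2.
x=0.000000, y=-2.200000:
  k1 = f(0.000000, -2.200000) = 0.924000
  k2 = f(0.225000, -1.992100) = 0.872626
  y ← -2.200000 + 0.45·0.872626 = -1.807318
x=0.450000, y=-1.807318:
  k1 = f(0.450000, -1.807318) = 0.902849
  k2 = f(0.675000, -1.604177) = 0.997248
  y ← -1.807318 + 0.45·0.997248 = -1.358557
y(0.9) ≈ -1.3586

-1.3586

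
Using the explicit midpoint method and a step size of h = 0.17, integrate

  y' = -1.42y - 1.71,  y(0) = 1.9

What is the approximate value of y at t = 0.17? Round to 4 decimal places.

Midpoint: k1 = f(t_n, y_n); k2 = f(t_n + h/2, y_n + (h/2)·k1); y_{n+1} = y_n + h·k2.
t=0.000000, y=1.900000:
  k1 = f(0.000000, 1.900000) = -4.408000
  k2 = f(0.085000, 1.525320) = -3.875954
  y ← 1.900000 + 0.17·(-3.875954) = 1.241088
y(0.17) ≈ 1.2411

1.2411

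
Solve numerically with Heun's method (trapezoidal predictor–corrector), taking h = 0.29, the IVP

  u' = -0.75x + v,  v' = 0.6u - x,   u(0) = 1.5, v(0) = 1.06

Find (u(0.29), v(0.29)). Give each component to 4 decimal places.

1.8137, 1.3057

Heun on (u,v): k1 = f(x_n, state_n); k2 = f(x_n + h, state_n + h·k1); state_{n+1} = state_n + (h/2)·(k1 + k2).
0.000000: (1.500000, 1.060000)
  k1 = (1.060000, 0.900000)
  predictor → (1.807400, 1.321000)
  k2 = (1.103500, 0.794440)
  → (1.813708, 1.305694)
(u(0.29), v(0.29)) ≈ (1.8137, 1.3057)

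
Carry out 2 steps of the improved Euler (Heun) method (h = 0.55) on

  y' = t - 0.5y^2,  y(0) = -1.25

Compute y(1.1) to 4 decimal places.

-2.3085

Heun: k1 = f(t_n, y_n); k2 = f(t_n + h, y_n + h·k1); y_{n+1} = y_n + (h/2)·(k1 + k2).
t=0.000000, y=-1.250000:
  k1 = f(0.000000, -1.250000) = -0.781250
  k2 = f(0.550000, -1.679688) = -0.860675
  y ← -1.250000 + (0.55/2)·(-0.781250 + (-0.860675)) = -1.701529
t=0.550000, y=-1.701529:
  k1 = f(0.550000, -1.701529) = -0.897601
  k2 = f(1.100000, -2.195210) = -1.309473
  y ← -1.701529 + (0.55/2)·(-0.897601 + (-1.309473)) = -2.308475
y(1.1) ≈ -2.3085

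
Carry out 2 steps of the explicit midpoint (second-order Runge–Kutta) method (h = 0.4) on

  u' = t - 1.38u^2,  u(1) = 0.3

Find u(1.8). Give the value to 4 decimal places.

Midpoint: k1 = f(t_n, u_n); k2 = f(t_n + h/2, u_n + (h/2)·k1); u_{n+1} = u_n + h·k2.
t=1.000000, u=0.300000:
  k1 = f(1.000000, 0.300000) = 0.875800
  k2 = f(1.200000, 0.475160) = 0.888428
  u ← 0.300000 + 0.4·0.888428 = 0.655371
t=1.400000, u=0.655371:
  k1 = f(1.400000, 0.655371) = 0.807274
  k2 = f(1.600000, 0.816826) = 0.679258
  u ← 0.655371 + 0.4·0.679258 = 0.927074
u(1.8) ≈ 0.9271

0.9271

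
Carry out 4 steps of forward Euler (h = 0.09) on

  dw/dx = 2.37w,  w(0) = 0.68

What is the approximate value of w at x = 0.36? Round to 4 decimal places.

1.4736

Euler: w_{n+1} = w_n + h·f(x_n, w_n).
x=0.000000, w=0.680000: f=1.611600 → w ← 0.680000 + 0.09·1.611600 = 0.825044
x=0.090000, w=0.825044: f=1.955354 → w ← 0.825044 + 0.09·1.955354 = 1.001026
x=0.180000, w=1.001026: f=2.372431 → w ← 1.001026 + 0.09·2.372431 = 1.214545
x=0.270000, w=1.214545: f=2.878471 → w ← 1.214545 + 0.09·2.878471 = 1.473607
w(0.36) ≈ 1.4736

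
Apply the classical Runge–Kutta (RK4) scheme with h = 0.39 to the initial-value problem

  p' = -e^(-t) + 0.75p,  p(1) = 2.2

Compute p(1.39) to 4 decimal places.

2.8081

RK4: k1 = f(t_n, p_n); k2 = f(t_n + h/2, p_n + (h/2)·k1); k3 = f(t_n + h/2, p_n + (h/2)·k2); k4 = f(t_n + h, p_n + h·k3); p_{n+1} = p_n + (h/6)·(k1 + 2k2 + 2k3 + k4).
t=1.000000, p=2.200000:
  k1 = f(1.000000, 2.200000) = 1.282121
  k2 = f(1.195000, 2.450014) = 1.534806
  k3 = f(1.195000, 2.499287) = 1.571761
  k4 = f(1.390000, 2.812987) = 1.860665
  p ← 2.200000 + (0.39/6)·(k1 + 2k2 + 2k3 + k4) = 2.808135
p(1.39) ≈ 2.8081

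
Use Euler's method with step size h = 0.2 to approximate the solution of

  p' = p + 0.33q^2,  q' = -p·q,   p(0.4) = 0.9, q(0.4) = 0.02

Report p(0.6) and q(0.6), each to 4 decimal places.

Euler on (p,q): p_{n+1} = p_n + h·p', q_{n+1} = q_n + h·q'.
0.400000: (0.900000, 0.020000); f=(0.900132, -0.018000) → (1.080026, 0.016400)
(p(0.6), q(0.6)) ≈ (1.0800, 0.0164)

1.0800, 0.0164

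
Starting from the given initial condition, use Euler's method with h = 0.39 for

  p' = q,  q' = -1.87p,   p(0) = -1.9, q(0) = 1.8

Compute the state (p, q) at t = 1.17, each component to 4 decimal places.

Euler on (p,q): p_{n+1} = p_n + h·p', q_{n+1} = q_n + h·q'.
0.000000: (-1.900000, 1.800000); f=(1.800000, 3.553000) → (-1.198000, 3.185670)
0.390000: (-1.198000, 3.185670); f=(3.185670, 2.240260) → (0.044411, 4.059371)
0.780000: (0.044411, 4.059371); f=(4.059371, -0.083049) → (1.627566, 4.026982)
(p(1.17), q(1.17)) ≈ (1.6276, 4.0270)

1.6276, 4.0270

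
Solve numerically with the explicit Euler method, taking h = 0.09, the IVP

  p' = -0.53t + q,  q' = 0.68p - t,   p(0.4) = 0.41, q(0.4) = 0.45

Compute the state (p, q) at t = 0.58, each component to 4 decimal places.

Euler on (p,q): p_{n+1} = p_n + h·p', q_{n+1} = q_n + h·q'.
0.400000: (0.410000, 0.450000); f=(0.238000, -0.121200) → (0.431420, 0.439092)
0.490000: (0.431420, 0.439092); f=(0.179392, -0.196634) → (0.447565, 0.421395)
(p(0.58), q(0.58)) ≈ (0.4476, 0.4214)

0.4476, 0.4214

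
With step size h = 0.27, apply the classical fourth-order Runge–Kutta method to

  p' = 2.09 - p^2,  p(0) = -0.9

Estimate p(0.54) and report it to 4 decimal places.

RK4: k1 = f(x_n, p_n); k2 = f(x_n + h/2, p_n + (h/2)·k1); k3 = f(x_n + h/2, p_n + (h/2)·k2); k4 = f(x_n + h, p_n + h·k3); p_{n+1} = p_n + (h/6)·(k1 + 2k2 + 2k3 + k4).
x=0.000000, p=-0.900000:
  k1 = f(0.000000, -0.900000) = 1.280000
  k2 = f(0.135000, -0.727200) = 1.561180
  k3 = f(0.135000, -0.689241) = 1.614947
  k4 = f(0.270000, -0.463964) = 1.874737
  p ← -0.900000 + (0.27/6)·(k1 + 2k2 + 2k3 + k4) = -0.472185
x=0.270000, p=-0.472185:
  k1 = f(0.270000, -0.472185) = 1.867041
  k2 = f(0.405000, -0.220135) = 2.041541
  k3 = f(0.405000, -0.196577) = 2.051357
  k4 = f(0.540000, 0.081681) = 2.083328
  p ← -0.472185 + (0.27/6)·(k1 + 2k2 + 2k3 + k4) = 0.073942
p(0.54) ≈ 0.0739

0.0739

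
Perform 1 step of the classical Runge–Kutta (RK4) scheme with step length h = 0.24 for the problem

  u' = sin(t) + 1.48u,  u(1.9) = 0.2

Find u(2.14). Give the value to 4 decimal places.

0.5451

RK4: k1 = f(t_n, u_n); k2 = f(t_n + h/2, u_n + (h/2)·k1); k3 = f(t_n + h/2, u_n + (h/2)·k2); k4 = f(t_n + h, u_n + h·k3); u_{n+1} = u_n + (h/6)·(k1 + 2k2 + 2k3 + k4).
t=1.900000, u=0.200000:
  k1 = f(1.900000, 0.200000) = 1.242300
  k2 = f(2.020000, 0.349076) = 1.417426
  k3 = f(2.020000, 0.370091) = 1.448528
  k4 = f(2.140000, 0.547647) = 1.652848
  u ← 0.200000 + (0.24/6)·(k1 + 2k2 + 2k3 + k4) = 0.545082
u(2.14) ≈ 0.5451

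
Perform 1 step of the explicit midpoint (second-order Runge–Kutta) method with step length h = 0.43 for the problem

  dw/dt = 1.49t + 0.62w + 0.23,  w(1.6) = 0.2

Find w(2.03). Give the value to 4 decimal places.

1.6720

Midpoint: k1 = f(t_n, w_n); k2 = f(t_n + h/2, w_n + (h/2)·k1); w_{n+1} = w_n + h·k2.
t=1.600000, w=0.200000:
  k1 = f(1.600000, 0.200000) = 2.738000
  k2 = f(1.815000, 0.788670) = 3.423325
  w ← 0.200000 + 0.43·3.423325 = 1.672030
w(2.03) ≈ 1.6720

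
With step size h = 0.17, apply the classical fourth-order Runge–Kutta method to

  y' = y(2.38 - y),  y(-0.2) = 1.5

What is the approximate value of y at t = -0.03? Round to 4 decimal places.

1.7104

RK4: k1 = f(t_n, y_n); k2 = f(t_n + h/2, y_n + (h/2)·k1); k3 = f(t_n + h/2, y_n + (h/2)·k2); k4 = f(t_n + h, y_n + h·k3); y_{n+1} = y_n + (h/6)·(k1 + 2k2 + 2k3 + k4).
t=-0.200000, y=1.500000:
  k1 = f(-0.200000, 1.500000) = 1.320000
  k2 = f(-0.115000, 1.612200) = 1.237847
  k3 = f(-0.115000, 1.605217) = 1.243695
  k4 = f(-0.030000, 1.711428) = 1.144213
  y ← 1.500000 + (0.17/6)·(k1 + 2k2 + 2k3 + k4) = 1.710440
y(-0.03) ≈ 1.7104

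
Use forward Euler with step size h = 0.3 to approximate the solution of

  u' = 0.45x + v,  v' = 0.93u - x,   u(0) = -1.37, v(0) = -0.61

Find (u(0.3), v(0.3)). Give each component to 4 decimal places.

Euler on (u,v): u_{n+1} = u_n + h·u', v_{n+1} = v_n + h·v'.
0.000000: (-1.370000, -0.610000); f=(-0.610000, -1.274100) → (-1.553000, -0.992230)
(u(0.3), v(0.3)) ≈ (-1.5530, -0.9922)

-1.5530, -0.9922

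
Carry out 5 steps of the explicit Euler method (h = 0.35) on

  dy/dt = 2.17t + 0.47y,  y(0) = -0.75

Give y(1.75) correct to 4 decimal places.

1.5266

Euler: y_{n+1} = y_n + h·f(t_n, y_n).
t=0.000000, y=-0.750000: f=-0.352500 → y ← -0.750000 + 0.35·(-0.352500) = -0.873375
t=0.350000, y=-0.873375: f=0.349014 → y ← -0.873375 + 0.35·0.349014 = -0.751220
t=0.700000, y=-0.751220: f=1.165927 → y ← -0.751220 + 0.35·1.165927 = -0.343146
t=1.050000, y=-0.343146: f=2.117221 → y ← -0.343146 + 0.35·2.117221 = 0.397882
t=1.400000, y=0.397882: f=3.225004 → y ← 0.397882 + 0.35·3.225004 = 1.526633
y(1.75) ≈ 1.5266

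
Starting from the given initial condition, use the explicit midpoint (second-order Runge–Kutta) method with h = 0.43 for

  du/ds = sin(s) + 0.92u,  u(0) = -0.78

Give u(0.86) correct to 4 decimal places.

-1.2652

Midpoint: k1 = f(s_n, u_n); k2 = f(s_n + h/2, u_n + (h/2)·k1); u_{n+1} = u_n + h·k2.
s=0.000000, u=-0.780000:
  k1 = f(0.000000, -0.780000) = -0.717600
  k2 = f(0.215000, -0.934284) = -0.646194
  u ← -0.780000 + 0.43·(-0.646194) = -1.057863
s=0.430000, u=-1.057863:
  k1 = f(0.430000, -1.057863) = -0.556363
  k2 = f(0.645000, -1.177482) = -0.482085
  u ← -1.057863 + 0.43·(-0.482085) = -1.265160
u(0.86) ≈ -1.2652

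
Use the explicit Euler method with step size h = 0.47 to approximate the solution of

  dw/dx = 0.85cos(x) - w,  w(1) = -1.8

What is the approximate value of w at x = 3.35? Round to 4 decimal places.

-0.6362

Euler: w_{n+1} = w_n + h·f(x_n, w_n).
x=1.000000, w=-1.800000: f=2.259257 → w ← -1.800000 + 0.47·2.259257 = -0.738149
x=1.470000, w=-0.738149: f=0.823681 → w ← -0.738149 + 0.47·0.823681 = -0.351019
x=1.940000, w=-0.351019: f=0.044277 → w ← -0.351019 + 0.47·0.044277 = -0.330209
x=2.410000, w=-0.330209: f=-0.302286 → w ← -0.330209 + 0.47·(-0.302286) = -0.472283
x=2.880000, w=-0.472283: f=-0.348799 → w ← -0.472283 + 0.47·(-0.348799) = -0.636219
w(3.35) ≈ -0.6362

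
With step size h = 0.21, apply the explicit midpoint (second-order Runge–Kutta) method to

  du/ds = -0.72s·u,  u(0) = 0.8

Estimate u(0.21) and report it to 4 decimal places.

Midpoint: k1 = f(s_n, u_n); k2 = f(s_n + h/2, u_n + (h/2)·k1); u_{n+1} = u_n + h·k2.
s=0.000000, u=0.800000:
  k1 = f(0.000000, 0.800000) = 0.000000
  k2 = f(0.105000, 0.800000) = -0.060480
  u ← 0.800000 + 0.21·(-0.060480) = 0.787299
u(0.21) ≈ 0.7873

0.7873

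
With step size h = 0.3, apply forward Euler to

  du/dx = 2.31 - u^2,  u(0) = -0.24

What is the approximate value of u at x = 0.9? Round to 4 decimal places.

1.4202

Euler: u_{n+1} = u_n + h·f(x_n, u_n).
x=0.000000, u=-0.240000: f=2.252400 → u ← -0.240000 + 0.3·2.252400 = 0.435720
x=0.300000, u=0.435720: f=2.120148 → u ← 0.435720 + 0.3·2.120148 = 1.071764
x=0.600000, u=1.071764: f=1.161321 → u ← 1.071764 + 0.3·1.161321 = 1.420161
u(0.9) ≈ 1.4202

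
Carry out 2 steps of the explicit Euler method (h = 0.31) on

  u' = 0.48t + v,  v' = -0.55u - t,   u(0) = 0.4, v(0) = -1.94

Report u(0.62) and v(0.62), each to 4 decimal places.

-0.7778, -2.0700

Euler on (u,v): u_{n+1} = u_n + h·u', v_{n+1} = v_n + h·v'.
0.000000: (0.400000, -1.940000); f=(-1.940000, -0.220000) → (-0.201400, -2.008200)
0.310000: (-0.201400, -2.008200); f=(-1.859400, -0.199230) → (-0.777814, -2.069961)
(u(0.62), v(0.62)) ≈ (-0.7778, -2.0700)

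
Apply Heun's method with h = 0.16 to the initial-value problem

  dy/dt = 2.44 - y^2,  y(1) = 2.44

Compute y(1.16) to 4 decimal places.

Heun: k1 = f(t_n, y_n); k2 = f(t_n + h, y_n + h·k1); y_{n+1} = y_n + (h/2)·(k1 + k2).
t=1.000000, y=2.440000:
  k1 = f(1.000000, 2.440000) = -3.513600
  k2 = f(1.160000, 1.877824) = -1.086223
  y ← 2.440000 + (0.16/2)·(-3.513600 + (-1.086223)) = 2.072014
y(1.16) ≈ 2.0720

2.0720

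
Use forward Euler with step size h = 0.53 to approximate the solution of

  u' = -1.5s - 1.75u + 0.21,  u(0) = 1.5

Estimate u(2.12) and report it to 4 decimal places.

Euler: u_{n+1} = u_n + h·f(s_n, u_n).
s=0.000000, u=1.500000: f=-2.415000 → u ← 1.500000 + 0.53·(-2.415000) = 0.220050
s=0.530000, u=0.220050: f=-0.970087 → u ← 0.220050 + 0.53·(-0.970087) = -0.294096
s=1.060000, u=-0.294096: f=-0.865331 → u ← -0.294096 + 0.53·(-0.865331) = -0.752722
s=1.590000, u=-0.752722: f=-0.857737 → u ← -0.752722 + 0.53·(-0.857737) = -1.207322
u(2.12) ≈ -1.2073

-1.2073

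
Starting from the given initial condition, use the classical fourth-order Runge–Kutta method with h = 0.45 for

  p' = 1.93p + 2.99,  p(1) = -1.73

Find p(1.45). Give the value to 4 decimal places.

-1.9792

RK4: k1 = f(x_n, p_n); k2 = f(x_n + h/2, p_n + (h/2)·k1); k3 = f(x_n + h/2, p_n + (h/2)·k2); k4 = f(x_n + h, p_n + h·k3); p_{n+1} = p_n + (h/6)·(k1 + 2k2 + 2k3 + k4).
x=1.000000, p=-1.730000:
  k1 = f(1.000000, -1.730000) = -0.348900
  k2 = f(1.225000, -1.808502) = -0.500410
  k3 = f(1.225000, -1.842592) = -0.566203
  k4 = f(1.450000, -1.984791) = -0.840647
  p ← -1.730000 + (0.45/6)·(k1 + 2k2 + 2k3 + k4) = -1.979208
p(1.45) ≈ -1.9792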